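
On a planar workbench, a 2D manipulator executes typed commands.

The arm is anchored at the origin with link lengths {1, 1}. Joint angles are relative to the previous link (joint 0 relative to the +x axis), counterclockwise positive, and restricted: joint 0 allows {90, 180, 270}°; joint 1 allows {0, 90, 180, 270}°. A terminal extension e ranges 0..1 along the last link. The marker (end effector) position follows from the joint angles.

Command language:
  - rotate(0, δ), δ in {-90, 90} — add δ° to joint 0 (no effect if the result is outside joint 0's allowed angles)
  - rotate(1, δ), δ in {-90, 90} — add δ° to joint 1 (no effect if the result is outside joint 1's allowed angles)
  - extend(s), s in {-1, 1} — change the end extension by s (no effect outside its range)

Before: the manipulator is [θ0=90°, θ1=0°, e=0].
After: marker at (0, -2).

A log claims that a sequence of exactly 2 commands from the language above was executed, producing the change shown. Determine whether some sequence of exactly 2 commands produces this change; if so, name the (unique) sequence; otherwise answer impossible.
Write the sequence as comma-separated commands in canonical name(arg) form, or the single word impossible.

begin: [θ0=90°, θ1=0°, e=0]
t=1 rotate(0, 90) ⇒ [θ0=180°, θ1=0°, e=0]
t=2 rotate(0, 90) ⇒ [θ0=270°, θ1=0°, e=0]
no other 2-command option fits: unique.

rotate(0, 90), rotate(0, 90)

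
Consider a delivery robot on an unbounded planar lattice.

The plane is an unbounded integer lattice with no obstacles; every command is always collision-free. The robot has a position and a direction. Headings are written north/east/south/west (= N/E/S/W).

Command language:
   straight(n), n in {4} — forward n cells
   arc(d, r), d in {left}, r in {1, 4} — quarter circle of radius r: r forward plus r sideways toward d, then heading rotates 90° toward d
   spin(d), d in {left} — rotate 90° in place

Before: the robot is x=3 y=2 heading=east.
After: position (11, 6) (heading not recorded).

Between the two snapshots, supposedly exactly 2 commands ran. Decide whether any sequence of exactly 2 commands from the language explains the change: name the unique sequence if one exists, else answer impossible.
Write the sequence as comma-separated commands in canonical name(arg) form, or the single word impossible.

key: order matters: swapping straight(4) and arc(left, 4) lands elsewhere
t0: x=3 y=2 heading=east
1. straight(4) → x=7 y=2 heading=east
2. arc(left, 4) → x=11 y=6 heading=north
no rival 2-sequence matches.

straight(4), arc(left, 4)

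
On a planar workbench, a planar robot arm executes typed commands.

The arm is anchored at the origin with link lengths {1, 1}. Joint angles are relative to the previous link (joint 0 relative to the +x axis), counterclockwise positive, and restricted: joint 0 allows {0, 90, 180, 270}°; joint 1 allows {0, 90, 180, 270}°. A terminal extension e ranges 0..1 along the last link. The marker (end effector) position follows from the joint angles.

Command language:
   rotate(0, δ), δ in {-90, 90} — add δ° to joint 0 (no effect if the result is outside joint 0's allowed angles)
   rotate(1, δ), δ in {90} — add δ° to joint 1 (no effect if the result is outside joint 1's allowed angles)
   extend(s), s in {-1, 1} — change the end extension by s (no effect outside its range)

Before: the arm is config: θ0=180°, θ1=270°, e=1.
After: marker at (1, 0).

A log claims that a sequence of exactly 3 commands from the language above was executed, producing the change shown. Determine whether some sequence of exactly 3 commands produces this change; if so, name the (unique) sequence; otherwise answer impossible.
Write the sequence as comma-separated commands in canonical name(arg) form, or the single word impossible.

begin: config: θ0=180°, θ1=270°, e=1
step 1 (rotate(1, 90)): config: θ0=180°, θ1=0°, e=1
step 2 (rotate(1, 90)): config: θ0=180°, θ1=90°, e=1
step 3 (rotate(1, 90)): config: θ0=180°, θ1=180°, e=1
all 125 alternatives checked — unique.

rotate(1, 90), rotate(1, 90), rotate(1, 90)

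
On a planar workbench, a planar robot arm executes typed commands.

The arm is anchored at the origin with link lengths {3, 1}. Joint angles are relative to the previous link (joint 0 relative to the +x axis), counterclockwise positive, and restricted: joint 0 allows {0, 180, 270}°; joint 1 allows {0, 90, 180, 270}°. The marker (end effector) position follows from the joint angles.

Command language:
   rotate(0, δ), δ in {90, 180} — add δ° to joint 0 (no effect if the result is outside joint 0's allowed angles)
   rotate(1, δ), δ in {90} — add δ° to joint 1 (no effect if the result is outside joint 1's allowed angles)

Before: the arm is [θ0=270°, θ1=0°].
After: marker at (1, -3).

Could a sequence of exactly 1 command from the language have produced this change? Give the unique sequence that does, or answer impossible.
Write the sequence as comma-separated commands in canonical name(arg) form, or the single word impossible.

start: [θ0=270°, θ1=0°]
step 1 (rotate(1, 90)): [θ0=270°, θ1=90°]
uniquely the one of 3 1-step routes that fits.

rotate(1, 90)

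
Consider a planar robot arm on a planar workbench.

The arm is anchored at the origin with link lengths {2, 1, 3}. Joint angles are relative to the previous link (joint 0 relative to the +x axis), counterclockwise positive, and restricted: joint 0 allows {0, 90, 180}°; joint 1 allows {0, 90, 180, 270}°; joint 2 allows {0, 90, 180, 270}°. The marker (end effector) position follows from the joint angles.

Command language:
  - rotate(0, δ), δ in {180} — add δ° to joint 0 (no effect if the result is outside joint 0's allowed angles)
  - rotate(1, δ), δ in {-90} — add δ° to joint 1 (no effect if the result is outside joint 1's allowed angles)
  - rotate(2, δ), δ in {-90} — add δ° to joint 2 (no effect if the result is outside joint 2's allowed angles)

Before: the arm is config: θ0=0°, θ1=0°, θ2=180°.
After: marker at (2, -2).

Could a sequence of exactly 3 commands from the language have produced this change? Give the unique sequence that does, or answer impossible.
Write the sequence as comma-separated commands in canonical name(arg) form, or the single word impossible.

begin: config: θ0=0°, θ1=0°, θ2=180°
[1] after rotate(1, -90): config: θ0=0°, θ1=270°, θ2=180°
[2] after rotate(1, -90): config: θ0=0°, θ1=180°, θ2=180°
[3] after rotate(1, -90): config: θ0=0°, θ1=90°, θ2=180°
all 27 alternatives checked — unique.

rotate(1, -90), rotate(1, -90), rotate(1, -90)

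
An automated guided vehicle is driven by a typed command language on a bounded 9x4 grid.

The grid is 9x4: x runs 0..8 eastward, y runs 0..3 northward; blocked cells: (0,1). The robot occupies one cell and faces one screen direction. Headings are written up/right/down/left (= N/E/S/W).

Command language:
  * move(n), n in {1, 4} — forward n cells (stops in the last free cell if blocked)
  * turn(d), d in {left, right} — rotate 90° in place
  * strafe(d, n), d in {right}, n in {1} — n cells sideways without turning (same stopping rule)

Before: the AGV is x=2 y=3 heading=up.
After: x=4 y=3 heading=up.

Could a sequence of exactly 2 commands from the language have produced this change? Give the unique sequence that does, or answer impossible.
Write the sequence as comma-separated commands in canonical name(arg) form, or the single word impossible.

strafe(right, 1), strafe(right, 1)

key: heading stays N — no command in the sequence turns
begin: x=2 y=3 heading=up
1. strafe(right, 1) → x=3 y=3 heading=up
2. strafe(right, 1) → x=4 y=3 heading=up
all 25 alternatives checked — unique.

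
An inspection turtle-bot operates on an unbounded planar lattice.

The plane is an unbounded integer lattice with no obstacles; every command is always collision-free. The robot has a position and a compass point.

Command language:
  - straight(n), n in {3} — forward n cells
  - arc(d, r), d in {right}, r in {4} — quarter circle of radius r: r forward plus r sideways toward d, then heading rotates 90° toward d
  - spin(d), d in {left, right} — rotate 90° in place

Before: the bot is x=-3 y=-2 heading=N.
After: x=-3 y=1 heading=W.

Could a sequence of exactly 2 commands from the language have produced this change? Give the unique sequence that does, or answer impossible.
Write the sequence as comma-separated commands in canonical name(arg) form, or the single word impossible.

straight(3), spin(left)

key: order matters: swapping straight(3) and spin(left) lands elsewhere
initial: x=-3 y=-2 heading=N
1. straight(3) → x=-3 y=1 heading=N
2. spin(left) → x=-3 y=1 heading=W
no other 2-command option fits: unique.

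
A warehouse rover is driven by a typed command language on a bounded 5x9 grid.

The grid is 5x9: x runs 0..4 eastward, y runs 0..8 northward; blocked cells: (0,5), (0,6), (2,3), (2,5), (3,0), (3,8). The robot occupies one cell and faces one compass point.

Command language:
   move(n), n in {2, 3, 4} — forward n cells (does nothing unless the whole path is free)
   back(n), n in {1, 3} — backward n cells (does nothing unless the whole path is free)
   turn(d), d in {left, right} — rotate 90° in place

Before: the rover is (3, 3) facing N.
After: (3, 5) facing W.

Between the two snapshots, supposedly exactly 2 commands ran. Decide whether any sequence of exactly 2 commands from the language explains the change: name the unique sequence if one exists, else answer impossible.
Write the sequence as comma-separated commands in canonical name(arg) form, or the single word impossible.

key: running turn(left) before move(2) would end elsewhere — order is forced
start: (3, 3) facing N
step 1 (move(2)): (3, 5) facing N
step 2 (turn(left)): (3, 5) facing W
no other 2-command option fits: unique.

move(2), turn(left)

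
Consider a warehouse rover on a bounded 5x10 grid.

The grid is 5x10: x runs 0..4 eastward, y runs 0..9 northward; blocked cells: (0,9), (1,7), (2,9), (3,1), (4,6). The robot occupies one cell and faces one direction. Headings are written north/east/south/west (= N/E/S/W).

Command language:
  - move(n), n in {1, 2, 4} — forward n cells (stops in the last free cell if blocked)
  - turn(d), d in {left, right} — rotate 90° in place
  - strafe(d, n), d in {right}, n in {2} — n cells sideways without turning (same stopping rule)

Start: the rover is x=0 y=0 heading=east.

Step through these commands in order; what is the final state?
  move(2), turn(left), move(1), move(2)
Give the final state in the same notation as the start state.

x=2 y=3 heading=north

t0: x=0 y=0 heading=east
t=1 move(2) ⇒ x=2 y=0 heading=east
t=2 turn(left) ⇒ x=2 y=0 heading=north
t=3 move(1) ⇒ x=2 y=1 heading=north
t=4 move(2) ⇒ x=2 y=3 heading=north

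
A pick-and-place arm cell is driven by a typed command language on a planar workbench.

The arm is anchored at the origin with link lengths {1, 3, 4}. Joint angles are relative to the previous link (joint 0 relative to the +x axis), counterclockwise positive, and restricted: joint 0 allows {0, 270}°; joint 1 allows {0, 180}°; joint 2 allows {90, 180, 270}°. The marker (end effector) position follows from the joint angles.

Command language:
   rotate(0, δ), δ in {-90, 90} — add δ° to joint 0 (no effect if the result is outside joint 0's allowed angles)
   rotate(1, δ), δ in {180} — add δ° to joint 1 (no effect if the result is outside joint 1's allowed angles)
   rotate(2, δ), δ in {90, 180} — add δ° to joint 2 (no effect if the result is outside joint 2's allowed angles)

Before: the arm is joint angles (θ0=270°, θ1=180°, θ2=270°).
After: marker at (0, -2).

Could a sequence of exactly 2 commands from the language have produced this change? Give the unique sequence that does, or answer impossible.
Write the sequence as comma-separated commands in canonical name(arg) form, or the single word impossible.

rotate(2, 180), rotate(2, 90)

key: running rotate(2, 90) before rotate(2, 180) would end elsewhere — order is forced
from: joint angles (θ0=270°, θ1=180°, θ2=270°)
[1] after rotate(2, 180): joint angles (θ0=270°, θ1=180°, θ2=90°)
[2] after rotate(2, 90): joint angles (θ0=270°, θ1=180°, θ2=180°)
uniquely the one of 25 2-step routes that fits.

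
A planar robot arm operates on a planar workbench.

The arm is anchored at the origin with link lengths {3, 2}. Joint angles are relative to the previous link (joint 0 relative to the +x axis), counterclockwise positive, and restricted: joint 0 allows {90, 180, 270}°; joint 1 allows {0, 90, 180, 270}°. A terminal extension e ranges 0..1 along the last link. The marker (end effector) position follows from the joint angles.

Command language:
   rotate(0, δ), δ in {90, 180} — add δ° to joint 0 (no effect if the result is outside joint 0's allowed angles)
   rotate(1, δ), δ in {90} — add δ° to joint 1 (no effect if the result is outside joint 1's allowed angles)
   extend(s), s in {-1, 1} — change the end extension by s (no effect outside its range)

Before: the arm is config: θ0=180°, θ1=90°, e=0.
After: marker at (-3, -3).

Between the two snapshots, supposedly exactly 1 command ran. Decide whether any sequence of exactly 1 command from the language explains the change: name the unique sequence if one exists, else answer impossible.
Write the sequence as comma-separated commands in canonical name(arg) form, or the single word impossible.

extend(1)

t0: config: θ0=180°, θ1=90°, e=0
1. extend(1) → config: θ0=180°, θ1=90°, e=1
no other 1-command option fits: unique.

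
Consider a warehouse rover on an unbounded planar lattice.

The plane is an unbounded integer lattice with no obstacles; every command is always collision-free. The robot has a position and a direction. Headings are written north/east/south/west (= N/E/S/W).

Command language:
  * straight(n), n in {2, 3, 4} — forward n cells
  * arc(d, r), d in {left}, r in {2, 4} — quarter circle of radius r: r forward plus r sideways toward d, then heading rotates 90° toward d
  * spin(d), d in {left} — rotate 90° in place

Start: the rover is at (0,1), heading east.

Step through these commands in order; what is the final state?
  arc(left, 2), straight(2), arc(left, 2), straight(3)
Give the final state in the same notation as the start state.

at (-3,7), heading west

t0: at (0,1), heading east
t=1 arc(left, 2) ⇒ at (2,3), heading north
t=2 straight(2) ⇒ at (2,5), heading north
t=3 arc(left, 2) ⇒ at (0,7), heading west
t=4 straight(3) ⇒ at (-3,7), heading west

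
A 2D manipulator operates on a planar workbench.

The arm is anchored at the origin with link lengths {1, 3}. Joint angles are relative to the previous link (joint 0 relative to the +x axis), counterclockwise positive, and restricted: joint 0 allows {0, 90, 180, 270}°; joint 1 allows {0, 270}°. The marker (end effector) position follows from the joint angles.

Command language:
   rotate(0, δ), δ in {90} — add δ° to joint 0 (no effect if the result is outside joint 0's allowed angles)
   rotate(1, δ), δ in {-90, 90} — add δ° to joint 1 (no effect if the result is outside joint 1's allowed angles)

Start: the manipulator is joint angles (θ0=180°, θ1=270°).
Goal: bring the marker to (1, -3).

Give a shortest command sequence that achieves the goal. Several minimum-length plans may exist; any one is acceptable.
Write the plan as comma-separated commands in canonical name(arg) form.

rotate(0, 90), rotate(0, 90)

begin: joint angles (θ0=180°, θ1=270°)
step 1 (rotate(0, 90)): joint angles (θ0=270°, θ1=270°)
step 2 (rotate(0, 90)): joint angles (θ0=0°, θ1=270°)
minimal: 2 command(s), checked below 2.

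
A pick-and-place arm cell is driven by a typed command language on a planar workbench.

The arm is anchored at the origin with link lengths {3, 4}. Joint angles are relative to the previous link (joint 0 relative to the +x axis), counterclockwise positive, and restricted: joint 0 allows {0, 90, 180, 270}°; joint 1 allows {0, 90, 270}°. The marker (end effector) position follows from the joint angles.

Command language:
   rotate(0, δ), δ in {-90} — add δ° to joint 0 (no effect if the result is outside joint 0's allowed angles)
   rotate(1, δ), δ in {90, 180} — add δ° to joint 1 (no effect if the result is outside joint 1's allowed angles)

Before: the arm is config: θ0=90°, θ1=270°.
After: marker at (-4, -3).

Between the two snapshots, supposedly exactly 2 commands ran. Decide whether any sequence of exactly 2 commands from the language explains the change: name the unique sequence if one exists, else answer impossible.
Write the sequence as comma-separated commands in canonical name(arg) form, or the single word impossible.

rotate(0, -90), rotate(0, -90)

initial: config: θ0=90°, θ1=270°
[1] after rotate(0, -90): config: θ0=0°, θ1=270°
[2] after rotate(0, -90): config: θ0=270°, θ1=270°
all 9 alternatives checked — unique.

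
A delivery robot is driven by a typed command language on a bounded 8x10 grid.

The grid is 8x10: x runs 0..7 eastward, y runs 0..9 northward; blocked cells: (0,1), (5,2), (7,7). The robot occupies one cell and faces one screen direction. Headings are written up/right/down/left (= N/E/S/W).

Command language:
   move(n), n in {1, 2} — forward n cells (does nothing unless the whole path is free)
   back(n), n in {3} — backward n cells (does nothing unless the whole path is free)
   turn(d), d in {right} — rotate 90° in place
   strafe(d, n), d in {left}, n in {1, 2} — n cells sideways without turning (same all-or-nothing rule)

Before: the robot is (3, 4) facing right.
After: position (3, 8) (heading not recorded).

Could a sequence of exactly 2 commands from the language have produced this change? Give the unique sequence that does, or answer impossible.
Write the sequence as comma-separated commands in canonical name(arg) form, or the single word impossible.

begin: (3, 4) facing right
1. strafe(left, 2) → (3, 6) facing right
2. strafe(left, 2) → (3, 8) facing right
all 36 alternatives checked — unique.

strafe(left, 2), strafe(left, 2)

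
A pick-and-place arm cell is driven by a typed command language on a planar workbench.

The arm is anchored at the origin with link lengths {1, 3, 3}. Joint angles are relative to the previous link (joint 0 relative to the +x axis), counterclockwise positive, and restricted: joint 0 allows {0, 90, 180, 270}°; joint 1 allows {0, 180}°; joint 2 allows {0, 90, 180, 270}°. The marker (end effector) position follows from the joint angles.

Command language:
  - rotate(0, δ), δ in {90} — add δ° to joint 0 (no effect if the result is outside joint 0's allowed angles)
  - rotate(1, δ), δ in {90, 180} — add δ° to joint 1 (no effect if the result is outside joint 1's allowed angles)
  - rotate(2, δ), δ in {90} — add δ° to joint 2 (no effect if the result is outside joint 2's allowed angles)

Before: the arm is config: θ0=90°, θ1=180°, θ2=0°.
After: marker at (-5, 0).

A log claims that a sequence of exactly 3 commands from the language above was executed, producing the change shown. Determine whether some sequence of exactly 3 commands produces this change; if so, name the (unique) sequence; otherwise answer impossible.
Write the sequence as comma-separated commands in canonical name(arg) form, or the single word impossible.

rotate(0, 90), rotate(0, 90), rotate(0, 90)

start: config: θ0=90°, θ1=180°, θ2=0°
1. rotate(0, 90) → config: θ0=180°, θ1=180°, θ2=0°
2. rotate(0, 90) → config: θ0=270°, θ1=180°, θ2=0°
3. rotate(0, 90) → config: θ0=0°, θ1=180°, θ2=0°
all 64 alternatives checked — unique.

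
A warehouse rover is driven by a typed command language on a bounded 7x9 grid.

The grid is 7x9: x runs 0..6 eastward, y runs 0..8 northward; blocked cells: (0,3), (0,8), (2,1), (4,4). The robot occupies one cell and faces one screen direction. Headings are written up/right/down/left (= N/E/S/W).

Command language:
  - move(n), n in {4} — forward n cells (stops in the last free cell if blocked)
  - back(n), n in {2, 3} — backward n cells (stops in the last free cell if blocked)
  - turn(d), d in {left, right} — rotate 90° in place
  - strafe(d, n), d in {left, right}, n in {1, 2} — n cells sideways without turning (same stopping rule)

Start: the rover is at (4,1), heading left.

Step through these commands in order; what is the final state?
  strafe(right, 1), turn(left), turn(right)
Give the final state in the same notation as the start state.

at (4,2), heading left

start: at (4,1), heading left
1. strafe(right, 1) → at (4,2), heading left
2. turn(left) → at (4,2), heading down
3. turn(right) → at (4,2), heading left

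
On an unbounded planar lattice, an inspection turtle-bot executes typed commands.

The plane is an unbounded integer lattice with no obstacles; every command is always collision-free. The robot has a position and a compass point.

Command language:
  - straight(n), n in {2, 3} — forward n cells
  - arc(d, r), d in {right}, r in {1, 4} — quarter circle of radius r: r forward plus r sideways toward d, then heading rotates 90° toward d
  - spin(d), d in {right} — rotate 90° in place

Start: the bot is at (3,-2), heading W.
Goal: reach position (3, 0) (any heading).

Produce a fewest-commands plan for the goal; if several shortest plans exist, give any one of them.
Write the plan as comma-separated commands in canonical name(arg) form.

arc(right, 1), arc(right, 1)

from: at (3,-2), heading W
1. arc(right, 1) → at (2,-1), heading N
2. arc(right, 1) → at (3,0), heading E
minimal: 2 command(s), checked below 2.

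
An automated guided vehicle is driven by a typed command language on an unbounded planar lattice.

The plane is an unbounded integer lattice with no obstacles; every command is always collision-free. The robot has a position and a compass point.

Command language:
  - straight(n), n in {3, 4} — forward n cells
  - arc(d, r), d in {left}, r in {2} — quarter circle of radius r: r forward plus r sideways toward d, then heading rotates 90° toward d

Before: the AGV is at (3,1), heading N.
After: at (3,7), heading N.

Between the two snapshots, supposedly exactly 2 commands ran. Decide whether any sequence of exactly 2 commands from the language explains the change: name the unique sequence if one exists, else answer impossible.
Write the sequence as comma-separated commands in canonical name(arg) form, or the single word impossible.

straight(3), straight(3)

key: still facing N at the end — nothing in the sequence rotates
start: at (3,1), heading N
t=1 straight(3) ⇒ at (3,4), heading N
t=2 straight(3) ⇒ at (3,7), heading N
all 9 alternatives checked — unique.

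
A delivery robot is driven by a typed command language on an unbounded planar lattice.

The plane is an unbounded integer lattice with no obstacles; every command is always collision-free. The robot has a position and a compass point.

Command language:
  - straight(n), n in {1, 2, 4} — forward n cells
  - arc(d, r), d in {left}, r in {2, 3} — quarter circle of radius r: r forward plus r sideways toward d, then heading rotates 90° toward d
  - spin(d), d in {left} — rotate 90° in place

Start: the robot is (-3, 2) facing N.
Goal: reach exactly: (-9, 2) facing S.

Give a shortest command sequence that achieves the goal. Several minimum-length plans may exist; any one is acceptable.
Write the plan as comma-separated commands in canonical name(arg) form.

begin: (-3, 2) facing N
[1] after arc(left, 3): (-6, 5) facing W
[2] after arc(left, 3): (-9, 2) facing S
minimal: 2 command(s), checked below 2.

arc(left, 3), arc(left, 3)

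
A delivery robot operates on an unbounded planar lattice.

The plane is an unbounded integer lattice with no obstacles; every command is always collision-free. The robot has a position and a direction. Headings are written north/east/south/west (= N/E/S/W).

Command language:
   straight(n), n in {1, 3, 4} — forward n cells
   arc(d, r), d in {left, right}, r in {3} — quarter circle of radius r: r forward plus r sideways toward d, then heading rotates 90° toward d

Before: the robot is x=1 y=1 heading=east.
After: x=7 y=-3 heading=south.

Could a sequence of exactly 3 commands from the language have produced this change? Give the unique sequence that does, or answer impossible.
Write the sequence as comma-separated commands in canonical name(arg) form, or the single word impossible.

key: running straight(1) before straight(3) would end elsewhere — order is forced
begin: x=1 y=1 heading=east
1. straight(3) → x=4 y=1 heading=east
2. arc(right, 3) → x=7 y=-2 heading=south
3. straight(1) → x=7 y=-3 heading=south
uniquely the one of 125 3-step routes that fits.

straight(3), arc(right, 3), straight(1)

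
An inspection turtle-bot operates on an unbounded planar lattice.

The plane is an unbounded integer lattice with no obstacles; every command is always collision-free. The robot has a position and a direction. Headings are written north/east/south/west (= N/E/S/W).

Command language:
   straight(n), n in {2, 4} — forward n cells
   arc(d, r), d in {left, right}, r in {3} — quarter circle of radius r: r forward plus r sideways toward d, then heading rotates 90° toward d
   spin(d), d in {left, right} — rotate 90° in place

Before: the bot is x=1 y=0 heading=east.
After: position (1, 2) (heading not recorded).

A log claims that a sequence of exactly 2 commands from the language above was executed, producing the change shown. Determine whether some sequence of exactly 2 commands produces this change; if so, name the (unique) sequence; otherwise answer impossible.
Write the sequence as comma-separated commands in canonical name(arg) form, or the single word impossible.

key: order matters: swapping spin(left) and straight(2) lands elsewhere
begin: x=1 y=0 heading=east
t=1 spin(left) ⇒ x=1 y=0 heading=north
t=2 straight(2) ⇒ x=1 y=2 heading=north
all 36 alternatives checked — unique.

spin(left), straight(2)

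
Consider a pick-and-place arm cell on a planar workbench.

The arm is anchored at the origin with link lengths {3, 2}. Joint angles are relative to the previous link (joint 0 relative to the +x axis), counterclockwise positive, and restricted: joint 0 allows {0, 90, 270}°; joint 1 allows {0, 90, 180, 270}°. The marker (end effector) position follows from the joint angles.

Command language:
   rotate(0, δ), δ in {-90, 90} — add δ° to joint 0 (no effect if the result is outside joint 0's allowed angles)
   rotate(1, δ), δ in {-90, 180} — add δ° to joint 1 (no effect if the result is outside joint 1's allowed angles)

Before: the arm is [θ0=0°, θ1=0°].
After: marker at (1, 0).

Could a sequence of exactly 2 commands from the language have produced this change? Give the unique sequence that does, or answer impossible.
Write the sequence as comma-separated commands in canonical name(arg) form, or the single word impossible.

rotate(1, -90), rotate(1, -90)

from: [θ0=0°, θ1=0°]
t=1 rotate(1, -90) ⇒ [θ0=0°, θ1=270°]
t=2 rotate(1, -90) ⇒ [θ0=0°, θ1=180°]
no other 2-command option fits: unique.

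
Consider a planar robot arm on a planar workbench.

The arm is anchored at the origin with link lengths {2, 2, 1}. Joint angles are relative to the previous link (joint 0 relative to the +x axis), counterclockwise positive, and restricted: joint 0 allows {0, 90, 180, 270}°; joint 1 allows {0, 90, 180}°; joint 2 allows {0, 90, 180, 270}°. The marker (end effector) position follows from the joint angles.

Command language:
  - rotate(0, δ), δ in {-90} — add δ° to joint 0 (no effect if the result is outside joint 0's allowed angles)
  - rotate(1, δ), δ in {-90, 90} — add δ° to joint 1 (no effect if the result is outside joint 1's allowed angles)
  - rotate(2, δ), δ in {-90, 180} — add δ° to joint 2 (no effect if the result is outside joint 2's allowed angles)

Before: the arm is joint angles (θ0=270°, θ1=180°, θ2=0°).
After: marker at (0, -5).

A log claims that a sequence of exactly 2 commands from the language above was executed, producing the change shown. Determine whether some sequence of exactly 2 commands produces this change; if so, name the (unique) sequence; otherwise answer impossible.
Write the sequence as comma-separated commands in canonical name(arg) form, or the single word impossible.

from: joint angles (θ0=270°, θ1=180°, θ2=0°)
1. rotate(1, -90) → joint angles (θ0=270°, θ1=90°, θ2=0°)
2. rotate(1, -90) → joint angles (θ0=270°, θ1=0°, θ2=0°)
uniquely the one of 25 2-step routes that fits.

rotate(1, -90), rotate(1, -90)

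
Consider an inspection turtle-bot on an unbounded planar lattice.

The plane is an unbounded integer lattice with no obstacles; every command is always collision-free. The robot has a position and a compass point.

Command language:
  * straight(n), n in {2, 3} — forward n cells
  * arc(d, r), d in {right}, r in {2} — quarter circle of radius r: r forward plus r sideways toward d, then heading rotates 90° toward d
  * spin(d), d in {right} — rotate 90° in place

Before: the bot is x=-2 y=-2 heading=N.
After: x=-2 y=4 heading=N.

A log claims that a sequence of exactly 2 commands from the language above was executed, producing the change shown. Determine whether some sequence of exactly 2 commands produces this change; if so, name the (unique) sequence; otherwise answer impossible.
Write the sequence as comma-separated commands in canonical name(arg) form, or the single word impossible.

key: still facing N at the end — nothing in the sequence rotates
t0: x=-2 y=-2 heading=N
step 1 (straight(3)): x=-2 y=1 heading=N
step 2 (straight(3)): x=-2 y=4 heading=N
all 16 alternatives checked — unique.

straight(3), straight(3)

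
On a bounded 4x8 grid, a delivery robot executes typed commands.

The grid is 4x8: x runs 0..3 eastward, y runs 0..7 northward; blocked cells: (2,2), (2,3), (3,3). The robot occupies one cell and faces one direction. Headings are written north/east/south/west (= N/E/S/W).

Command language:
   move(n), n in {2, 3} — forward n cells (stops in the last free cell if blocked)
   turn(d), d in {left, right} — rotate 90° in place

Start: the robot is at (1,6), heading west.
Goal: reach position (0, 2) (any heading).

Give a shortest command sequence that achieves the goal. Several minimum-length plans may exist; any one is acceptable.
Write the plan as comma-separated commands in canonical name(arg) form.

start: at (1,6), heading west
step 1 (move(2)): at (0,6), heading west
step 2 (turn(left)): at (0,6), heading south
step 3 (move(2)): at (0,4), heading south
step 4 (move(2)): at (0,2), heading south
nothing shorter than 4 reaches the goal.

move(2), turn(left), move(2), move(2)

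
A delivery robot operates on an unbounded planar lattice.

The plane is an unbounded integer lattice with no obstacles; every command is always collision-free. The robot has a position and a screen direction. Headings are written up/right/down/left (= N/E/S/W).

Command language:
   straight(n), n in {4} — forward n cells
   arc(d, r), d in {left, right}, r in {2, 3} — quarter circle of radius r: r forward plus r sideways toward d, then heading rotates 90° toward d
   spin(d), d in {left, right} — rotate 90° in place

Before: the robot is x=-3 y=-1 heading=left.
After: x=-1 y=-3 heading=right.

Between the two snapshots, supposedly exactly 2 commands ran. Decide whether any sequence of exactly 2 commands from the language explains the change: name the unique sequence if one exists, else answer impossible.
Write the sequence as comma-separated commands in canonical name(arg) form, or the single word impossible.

key: cell and facing (now E) both changed — the 2 commands mix motion and turning
start: x=-3 y=-1 heading=left
t=1 spin(left) ⇒ x=-3 y=-1 heading=down
t=2 arc(left, 2) ⇒ x=-1 y=-3 heading=right
no rival 2-sequence matches.

spin(left), arc(left, 2)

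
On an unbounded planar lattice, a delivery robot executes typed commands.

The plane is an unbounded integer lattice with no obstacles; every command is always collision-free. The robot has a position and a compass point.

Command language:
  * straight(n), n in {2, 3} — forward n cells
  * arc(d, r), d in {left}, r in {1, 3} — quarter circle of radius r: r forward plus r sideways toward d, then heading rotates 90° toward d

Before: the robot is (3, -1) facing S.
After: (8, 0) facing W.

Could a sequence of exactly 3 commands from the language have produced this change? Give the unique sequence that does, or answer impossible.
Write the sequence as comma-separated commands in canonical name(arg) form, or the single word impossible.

key: order matters: swapping arc(left, 3) and arc(left, 1) lands elsewhere
from: (3, -1) facing S
t=1 arc(left, 3) ⇒ (6, -4) facing E
t=2 arc(left, 3) ⇒ (9, -1) facing N
t=3 arc(left, 1) ⇒ (8, 0) facing W
all 64 alternatives checked — unique.

arc(left, 3), arc(left, 3), arc(left, 1)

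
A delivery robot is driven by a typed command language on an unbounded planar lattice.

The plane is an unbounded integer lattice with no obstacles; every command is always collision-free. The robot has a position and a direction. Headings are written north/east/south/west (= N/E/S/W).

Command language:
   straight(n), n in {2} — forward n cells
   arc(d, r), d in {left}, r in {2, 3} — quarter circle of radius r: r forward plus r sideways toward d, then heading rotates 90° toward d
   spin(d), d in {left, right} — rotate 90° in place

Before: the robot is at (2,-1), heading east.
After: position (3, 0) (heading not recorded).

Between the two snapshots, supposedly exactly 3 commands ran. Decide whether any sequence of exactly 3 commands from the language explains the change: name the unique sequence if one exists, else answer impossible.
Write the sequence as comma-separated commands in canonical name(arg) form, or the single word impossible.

arc(left, 3), spin(left), arc(left, 2)

key: running arc(left, 2) before arc(left, 3) would end elsewhere — order is forced
from: at (2,-1), heading east
t=1 arc(left, 3) ⇒ at (5,2), heading north
t=2 spin(left) ⇒ at (5,2), heading west
t=3 arc(left, 2) ⇒ at (3,0), heading south
no other 3-command option fits: unique.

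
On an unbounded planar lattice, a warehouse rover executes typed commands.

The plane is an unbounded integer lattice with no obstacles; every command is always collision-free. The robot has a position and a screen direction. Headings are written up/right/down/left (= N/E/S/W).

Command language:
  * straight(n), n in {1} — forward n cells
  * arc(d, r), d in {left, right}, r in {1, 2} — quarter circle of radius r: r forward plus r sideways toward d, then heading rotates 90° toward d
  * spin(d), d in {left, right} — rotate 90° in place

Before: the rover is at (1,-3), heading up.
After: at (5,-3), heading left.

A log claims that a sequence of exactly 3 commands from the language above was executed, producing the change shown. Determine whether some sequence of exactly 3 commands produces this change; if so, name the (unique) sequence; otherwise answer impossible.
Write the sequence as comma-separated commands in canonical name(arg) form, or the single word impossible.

arc(right, 2), arc(right, 2), spin(right)

key: order matters: swapping arc(right, 2) and spin(right) lands elsewhere
from: at (1,-3), heading up
t=1 arc(right, 2) ⇒ at (3,-1), heading right
t=2 arc(right, 2) ⇒ at (5,-3), heading down
t=3 spin(right) ⇒ at (5,-3), heading left
all 343 alternatives checked — unique.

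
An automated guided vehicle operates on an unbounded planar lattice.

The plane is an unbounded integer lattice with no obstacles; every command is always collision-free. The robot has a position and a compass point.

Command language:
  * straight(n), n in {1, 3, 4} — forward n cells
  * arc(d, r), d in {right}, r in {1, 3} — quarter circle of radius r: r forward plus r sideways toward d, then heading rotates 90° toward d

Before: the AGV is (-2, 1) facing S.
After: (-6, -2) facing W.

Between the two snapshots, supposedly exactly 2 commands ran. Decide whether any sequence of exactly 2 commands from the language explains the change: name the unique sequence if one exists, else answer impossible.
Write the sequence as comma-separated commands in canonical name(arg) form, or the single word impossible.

arc(right, 3), straight(1)

key: running straight(1) before arc(right, 3) would end elsewhere — order is forced
initial: (-2, 1) facing S
1. arc(right, 3) → (-5, -2) facing W
2. straight(1) → (-6, -2) facing W
no other 2-command option fits: unique.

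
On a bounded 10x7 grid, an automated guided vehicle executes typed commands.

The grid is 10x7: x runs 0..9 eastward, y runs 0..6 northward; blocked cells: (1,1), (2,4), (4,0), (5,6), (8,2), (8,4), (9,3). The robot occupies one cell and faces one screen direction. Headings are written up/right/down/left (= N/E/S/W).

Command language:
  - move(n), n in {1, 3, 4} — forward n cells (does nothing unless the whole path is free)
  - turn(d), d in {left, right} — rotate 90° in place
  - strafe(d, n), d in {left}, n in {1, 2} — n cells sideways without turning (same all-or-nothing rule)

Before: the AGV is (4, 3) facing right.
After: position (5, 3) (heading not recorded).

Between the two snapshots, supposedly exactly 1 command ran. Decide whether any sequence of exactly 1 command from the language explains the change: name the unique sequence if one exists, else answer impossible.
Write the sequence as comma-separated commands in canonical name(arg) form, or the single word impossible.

from: (4, 3) facing right
t=1 move(1) ⇒ (5, 3) facing right
no rival 1-sequence matches.

move(1)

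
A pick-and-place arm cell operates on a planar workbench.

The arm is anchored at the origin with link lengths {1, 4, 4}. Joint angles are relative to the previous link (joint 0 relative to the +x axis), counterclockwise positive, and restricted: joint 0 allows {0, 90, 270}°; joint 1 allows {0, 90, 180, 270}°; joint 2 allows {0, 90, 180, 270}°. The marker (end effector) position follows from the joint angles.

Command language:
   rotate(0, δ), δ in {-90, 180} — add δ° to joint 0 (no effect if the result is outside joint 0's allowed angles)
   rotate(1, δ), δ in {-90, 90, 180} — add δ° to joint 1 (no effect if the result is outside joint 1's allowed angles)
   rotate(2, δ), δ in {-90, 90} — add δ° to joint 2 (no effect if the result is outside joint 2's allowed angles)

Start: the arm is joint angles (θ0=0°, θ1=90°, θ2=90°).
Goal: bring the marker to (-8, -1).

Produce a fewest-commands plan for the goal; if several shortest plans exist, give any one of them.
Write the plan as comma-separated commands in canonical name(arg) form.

begin: joint angles (θ0=0°, θ1=90°, θ2=90°)
[1] after rotate(0, -90): joint angles (θ0=270°, θ1=90°, θ2=90°)
[2] after rotate(1, 180): joint angles (θ0=270°, θ1=270°, θ2=90°)
[3] after rotate(2, -90): joint angles (θ0=270°, θ1=270°, θ2=0°)
minimal: 3 command(s), checked below 3.

rotate(0, -90), rotate(1, 180), rotate(2, -90)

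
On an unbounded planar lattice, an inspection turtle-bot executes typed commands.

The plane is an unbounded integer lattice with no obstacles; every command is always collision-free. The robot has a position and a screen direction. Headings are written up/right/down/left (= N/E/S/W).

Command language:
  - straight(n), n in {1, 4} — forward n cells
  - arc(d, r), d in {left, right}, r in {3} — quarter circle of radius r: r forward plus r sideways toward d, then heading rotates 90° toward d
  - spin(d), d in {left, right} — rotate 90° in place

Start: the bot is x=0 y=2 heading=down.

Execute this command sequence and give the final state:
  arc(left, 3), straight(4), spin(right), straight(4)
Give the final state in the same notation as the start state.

start: x=0 y=2 heading=down
step 1 (arc(left, 3)): x=3 y=-1 heading=right
step 2 (straight(4)): x=7 y=-1 heading=right
step 3 (spin(right)): x=7 y=-1 heading=down
step 4 (straight(4)): x=7 y=-5 heading=down

x=7 y=-5 heading=down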